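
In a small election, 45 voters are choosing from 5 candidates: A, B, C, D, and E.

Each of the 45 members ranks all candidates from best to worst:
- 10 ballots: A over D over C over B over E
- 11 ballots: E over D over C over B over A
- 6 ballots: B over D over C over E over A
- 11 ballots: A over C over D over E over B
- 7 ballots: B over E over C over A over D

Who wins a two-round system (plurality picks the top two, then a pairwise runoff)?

Round 1 first-place votes: A 21, B 13, C 0, D 0, E 11. A and B advance.
Runoff: A is ranked above B on 21 ballots, B above A on 24.

B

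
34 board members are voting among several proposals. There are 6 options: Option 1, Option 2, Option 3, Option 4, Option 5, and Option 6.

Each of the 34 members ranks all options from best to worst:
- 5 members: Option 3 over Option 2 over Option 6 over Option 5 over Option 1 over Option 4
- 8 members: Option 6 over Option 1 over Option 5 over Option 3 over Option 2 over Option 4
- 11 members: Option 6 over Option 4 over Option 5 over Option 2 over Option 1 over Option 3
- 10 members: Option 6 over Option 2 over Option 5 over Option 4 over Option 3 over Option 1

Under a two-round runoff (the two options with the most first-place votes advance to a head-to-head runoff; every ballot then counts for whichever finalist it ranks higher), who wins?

Option 6

Round 1 first-place votes: Option 1 0, Option 2 0, Option 3 5, Option 4 0, Option 5 0, Option 6 29. Option 6 and Option 3 advance.
Runoff: Option 6 is ranked above Option 3 on 29 ballots, Option 3 above Option 6 on 5.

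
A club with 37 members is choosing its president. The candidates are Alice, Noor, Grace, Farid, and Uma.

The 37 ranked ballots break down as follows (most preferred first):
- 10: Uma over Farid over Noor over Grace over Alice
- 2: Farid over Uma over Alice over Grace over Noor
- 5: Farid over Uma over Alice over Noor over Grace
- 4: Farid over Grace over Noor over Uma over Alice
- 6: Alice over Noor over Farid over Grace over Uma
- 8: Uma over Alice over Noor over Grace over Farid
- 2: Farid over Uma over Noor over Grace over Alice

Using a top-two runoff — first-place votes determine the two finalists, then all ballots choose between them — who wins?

Farid

Round 1 first-place votes: Alice 6, Noor 0, Grace 0, Farid 13, Uma 18. Uma and Farid advance.
Runoff: Uma is ranked above Farid on 18 ballots, Farid above Uma on 19.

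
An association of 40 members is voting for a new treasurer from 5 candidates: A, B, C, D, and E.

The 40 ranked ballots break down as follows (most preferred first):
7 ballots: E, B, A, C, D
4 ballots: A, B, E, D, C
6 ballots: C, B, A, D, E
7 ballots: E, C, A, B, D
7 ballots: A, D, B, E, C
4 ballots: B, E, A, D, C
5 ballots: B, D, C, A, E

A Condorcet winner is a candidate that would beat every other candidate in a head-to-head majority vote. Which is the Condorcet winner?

B

B vs A: 22–18
B vs C: 27–13
B vs D: 33–7
B vs E: 26–14
B beats every other candidate.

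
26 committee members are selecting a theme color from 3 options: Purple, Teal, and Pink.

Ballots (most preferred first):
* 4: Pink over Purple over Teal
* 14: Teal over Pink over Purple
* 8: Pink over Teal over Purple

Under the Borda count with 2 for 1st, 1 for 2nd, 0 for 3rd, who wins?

Pink

Purple: 4×1 + 14×0 + 8×0 = 4
Teal: 4×0 + 14×2 + 8×1 = 36
Pink: 4×2 + 14×1 + 8×2 = 38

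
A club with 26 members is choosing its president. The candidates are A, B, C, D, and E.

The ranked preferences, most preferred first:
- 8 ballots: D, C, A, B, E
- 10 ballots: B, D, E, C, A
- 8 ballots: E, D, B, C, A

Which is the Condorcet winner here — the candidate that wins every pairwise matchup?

D

D vs A: 26–0
D vs B: 16–10
D vs C: 26–0
D vs E: 18–8
D beats every other candidate.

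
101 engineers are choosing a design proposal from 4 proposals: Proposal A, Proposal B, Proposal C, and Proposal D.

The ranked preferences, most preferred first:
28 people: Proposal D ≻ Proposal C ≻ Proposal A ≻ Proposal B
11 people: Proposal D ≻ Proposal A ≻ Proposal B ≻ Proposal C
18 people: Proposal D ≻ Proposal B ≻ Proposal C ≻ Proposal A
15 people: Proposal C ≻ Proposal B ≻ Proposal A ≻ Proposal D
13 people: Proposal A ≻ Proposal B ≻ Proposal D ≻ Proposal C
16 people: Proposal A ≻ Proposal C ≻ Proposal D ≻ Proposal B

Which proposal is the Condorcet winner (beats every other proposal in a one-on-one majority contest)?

Proposal D

Proposal D vs Proposal A: 57–44
Proposal D vs Proposal B: 73–28
Proposal D vs Proposal C: 70–31
Proposal D beats every other proposal.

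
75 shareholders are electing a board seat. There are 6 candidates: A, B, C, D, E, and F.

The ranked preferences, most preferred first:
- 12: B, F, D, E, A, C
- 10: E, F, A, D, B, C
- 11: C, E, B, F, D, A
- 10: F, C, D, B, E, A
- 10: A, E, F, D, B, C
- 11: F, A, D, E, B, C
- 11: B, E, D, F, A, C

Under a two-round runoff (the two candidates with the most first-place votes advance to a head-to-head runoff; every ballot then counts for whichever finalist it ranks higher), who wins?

Round 1 first-place votes: A 10, B 23, C 11, D 0, E 10, F 21. B and F advance.
Runoff: B is ranked above F on 34 ballots, F above B on 41.

F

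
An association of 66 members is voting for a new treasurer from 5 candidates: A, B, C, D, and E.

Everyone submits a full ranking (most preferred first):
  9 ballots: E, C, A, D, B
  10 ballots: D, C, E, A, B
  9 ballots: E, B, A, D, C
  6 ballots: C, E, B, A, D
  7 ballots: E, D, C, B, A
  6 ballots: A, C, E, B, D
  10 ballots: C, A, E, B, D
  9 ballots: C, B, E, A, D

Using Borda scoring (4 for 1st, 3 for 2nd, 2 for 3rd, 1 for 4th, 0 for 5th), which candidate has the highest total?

A: 9×2 + 10×1 + 9×2 + 6×1 + 7×0 + 6×4 + 10×3 + 9×1 = 115
B: 9×0 + 10×0 + 9×3 + 6×2 + 7×1 + 6×1 + 10×1 + 9×3 = 89
C: 9×3 + 10×3 + 9×0 + 6×4 + 7×2 + 6×3 + 10×4 + 9×4 = 189
D: 9×1 + 10×4 + 9×1 + 6×0 + 7×3 + 6×0 + 10×0 + 9×0 = 79
E: 9×4 + 10×2 + 9×4 + 6×3 + 7×4 + 6×2 + 10×2 + 9×2 = 188

C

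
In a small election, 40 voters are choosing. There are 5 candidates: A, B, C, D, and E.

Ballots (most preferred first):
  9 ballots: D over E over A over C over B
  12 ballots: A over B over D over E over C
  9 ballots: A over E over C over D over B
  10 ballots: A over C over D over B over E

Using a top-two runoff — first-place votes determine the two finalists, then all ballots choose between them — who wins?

A

Round 1 first-place votes: A 31, B 0, C 0, D 9, E 0. A and D advance.
Runoff: A is ranked above D on 31 ballots, D above A on 9.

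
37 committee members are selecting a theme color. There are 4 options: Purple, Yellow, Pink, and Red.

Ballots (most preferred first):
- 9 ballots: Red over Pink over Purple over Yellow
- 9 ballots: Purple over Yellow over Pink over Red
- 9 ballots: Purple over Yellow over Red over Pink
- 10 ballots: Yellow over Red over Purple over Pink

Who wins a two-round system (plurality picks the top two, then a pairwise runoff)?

Purple

Round 1 first-place votes: Purple 18, Yellow 10, Pink 0, Red 9. Purple and Yellow advance.
Runoff: Purple is ranked above Yellow on 27 ballots, Yellow above Purple on 10.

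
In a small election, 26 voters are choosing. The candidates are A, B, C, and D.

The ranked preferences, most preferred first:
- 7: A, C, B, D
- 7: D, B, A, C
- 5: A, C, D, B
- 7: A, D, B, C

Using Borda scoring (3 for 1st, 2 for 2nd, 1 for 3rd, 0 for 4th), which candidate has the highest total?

A: 7×3 + 7×1 + 5×3 + 7×3 = 64
B: 7×1 + 7×2 + 5×0 + 7×1 = 28
C: 7×2 + 7×0 + 5×2 + 7×0 = 24
D: 7×0 + 7×3 + 5×1 + 7×2 = 40

A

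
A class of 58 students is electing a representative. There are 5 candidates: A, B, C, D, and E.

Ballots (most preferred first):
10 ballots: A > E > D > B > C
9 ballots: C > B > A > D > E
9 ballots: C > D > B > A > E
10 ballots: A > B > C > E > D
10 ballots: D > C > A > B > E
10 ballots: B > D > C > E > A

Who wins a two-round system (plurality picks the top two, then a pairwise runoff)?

C

Round 1 first-place votes: A 20, B 10, C 18, D 10, E 0. A and C advance.
Runoff: A is ranked above C on 20 ballots, C above A on 38.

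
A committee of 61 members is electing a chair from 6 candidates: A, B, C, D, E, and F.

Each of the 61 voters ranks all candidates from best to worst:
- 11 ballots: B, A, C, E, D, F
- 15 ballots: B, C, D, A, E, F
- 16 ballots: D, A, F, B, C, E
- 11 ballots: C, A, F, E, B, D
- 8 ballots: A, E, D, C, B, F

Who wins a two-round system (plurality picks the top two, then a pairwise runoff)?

Round 1 first-place votes: A 8, B 26, C 11, D 16, E 0, F 0. B and D advance.
Runoff: B is ranked above D on 37 ballots, D above B on 24.

B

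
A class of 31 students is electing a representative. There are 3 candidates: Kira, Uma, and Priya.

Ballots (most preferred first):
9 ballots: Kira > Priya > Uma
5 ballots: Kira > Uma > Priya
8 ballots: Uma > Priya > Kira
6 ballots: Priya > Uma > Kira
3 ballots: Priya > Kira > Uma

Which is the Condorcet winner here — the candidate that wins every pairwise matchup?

Priya

Priya vs Kira: 17–14
Priya vs Uma: 18–13
Priya beats every other candidate.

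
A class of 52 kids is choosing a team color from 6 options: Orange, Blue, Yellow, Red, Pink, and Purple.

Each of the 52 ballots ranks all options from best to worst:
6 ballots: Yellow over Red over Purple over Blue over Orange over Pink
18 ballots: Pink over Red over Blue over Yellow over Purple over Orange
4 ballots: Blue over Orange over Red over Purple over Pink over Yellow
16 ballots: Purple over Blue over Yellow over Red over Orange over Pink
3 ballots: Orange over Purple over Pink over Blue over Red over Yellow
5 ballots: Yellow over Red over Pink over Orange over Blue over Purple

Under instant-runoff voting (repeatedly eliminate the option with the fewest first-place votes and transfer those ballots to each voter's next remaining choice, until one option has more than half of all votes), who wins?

Round 1: Orange 3, Blue 4, Yellow 11, Red 0, Pink 18, Purple 16. Red eliminated.
Round 2: Orange 3, Blue 4, Yellow 11, Pink 18, Purple 16. Orange eliminated.
Round 3: Blue 4, Yellow 11, Pink 18, Purple 19. Blue eliminated.
Round 4: Yellow 11, Pink 18, Purple 23. Yellow eliminated.
Round 5: Pink 23, Purple 29. Purple has a majority (≥27).

Purple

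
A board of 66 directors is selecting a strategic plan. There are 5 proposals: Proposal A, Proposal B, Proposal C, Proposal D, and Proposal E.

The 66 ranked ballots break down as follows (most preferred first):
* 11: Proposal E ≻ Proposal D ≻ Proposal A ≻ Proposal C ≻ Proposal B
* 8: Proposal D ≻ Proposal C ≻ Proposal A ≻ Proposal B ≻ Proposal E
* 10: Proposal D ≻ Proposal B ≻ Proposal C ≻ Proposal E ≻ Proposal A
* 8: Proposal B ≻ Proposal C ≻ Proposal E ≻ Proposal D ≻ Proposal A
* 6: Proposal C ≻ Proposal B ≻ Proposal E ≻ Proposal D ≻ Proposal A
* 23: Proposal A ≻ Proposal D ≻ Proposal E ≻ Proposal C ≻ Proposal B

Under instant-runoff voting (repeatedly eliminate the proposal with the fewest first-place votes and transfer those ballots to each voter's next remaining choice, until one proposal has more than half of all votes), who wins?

Round 1: Proposal A 23, Proposal B 8, Proposal C 6, Proposal D 18, Proposal E 11. Proposal C eliminated.
Round 2: Proposal A 23, Proposal B 14, Proposal D 18, Proposal E 11. Proposal E eliminated.
Round 3: Proposal A 23, Proposal B 14, Proposal D 29. Proposal B eliminated.
Round 4: Proposal A 23, Proposal D 43. Proposal D has a majority (≥34).

Proposal D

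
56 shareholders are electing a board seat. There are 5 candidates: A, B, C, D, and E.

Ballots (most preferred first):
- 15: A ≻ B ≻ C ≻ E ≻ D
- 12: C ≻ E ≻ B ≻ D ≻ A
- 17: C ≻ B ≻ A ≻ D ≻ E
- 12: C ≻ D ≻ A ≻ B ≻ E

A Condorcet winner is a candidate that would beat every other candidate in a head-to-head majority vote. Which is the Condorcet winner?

C

C vs A: 41–15
C vs B: 41–15
C vs D: 56–0
C vs E: 56–0
C beats every other candidate.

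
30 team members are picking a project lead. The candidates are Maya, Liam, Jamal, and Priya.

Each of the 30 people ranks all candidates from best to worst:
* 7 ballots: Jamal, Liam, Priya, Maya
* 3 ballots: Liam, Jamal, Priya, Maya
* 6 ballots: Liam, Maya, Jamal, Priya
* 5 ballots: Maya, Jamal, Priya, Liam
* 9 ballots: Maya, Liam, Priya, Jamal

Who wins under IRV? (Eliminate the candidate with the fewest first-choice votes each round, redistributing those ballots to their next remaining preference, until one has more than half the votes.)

Liam

Round 1: Maya 14, Liam 9, Jamal 7, Priya 0. Priya eliminated.
Round 2: Maya 14, Liam 9, Jamal 7. Jamal eliminated.
Round 3: Maya 14, Liam 16. Liam has a majority (≥16).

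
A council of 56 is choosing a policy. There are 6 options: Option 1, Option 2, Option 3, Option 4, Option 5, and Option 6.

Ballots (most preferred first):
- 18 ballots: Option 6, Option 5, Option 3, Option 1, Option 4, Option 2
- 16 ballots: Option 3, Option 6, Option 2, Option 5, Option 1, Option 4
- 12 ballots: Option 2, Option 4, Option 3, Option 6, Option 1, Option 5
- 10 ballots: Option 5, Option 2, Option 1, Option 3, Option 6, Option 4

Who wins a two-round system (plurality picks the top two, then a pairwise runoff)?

Option 3

Round 1 first-place votes: Option 1 0, Option 2 12, Option 3 16, Option 4 0, Option 5 10, Option 6 18. Option 6 and Option 3 advance.
Runoff: Option 6 is ranked above Option 3 on 18 ballots, Option 3 above Option 6 on 38.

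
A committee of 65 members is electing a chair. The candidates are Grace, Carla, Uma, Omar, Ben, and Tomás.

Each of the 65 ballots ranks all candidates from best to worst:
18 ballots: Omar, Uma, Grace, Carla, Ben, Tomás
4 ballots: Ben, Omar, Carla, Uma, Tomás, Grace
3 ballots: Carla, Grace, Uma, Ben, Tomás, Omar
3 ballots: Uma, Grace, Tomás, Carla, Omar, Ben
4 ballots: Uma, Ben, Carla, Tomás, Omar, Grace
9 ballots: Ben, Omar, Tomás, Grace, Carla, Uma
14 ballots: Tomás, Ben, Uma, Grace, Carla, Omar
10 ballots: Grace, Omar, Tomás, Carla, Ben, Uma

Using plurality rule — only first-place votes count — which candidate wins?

Omar

First-place votes: Grace 10, Carla 3, Uma 7, Omar 18, Ben 13, Tomás 14.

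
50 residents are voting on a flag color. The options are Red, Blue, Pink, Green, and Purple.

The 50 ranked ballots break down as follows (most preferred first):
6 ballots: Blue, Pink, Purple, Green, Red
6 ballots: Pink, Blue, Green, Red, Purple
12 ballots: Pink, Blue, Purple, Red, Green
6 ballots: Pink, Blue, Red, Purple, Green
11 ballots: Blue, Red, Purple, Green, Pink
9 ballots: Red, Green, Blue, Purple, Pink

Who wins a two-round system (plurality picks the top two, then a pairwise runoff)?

Blue

Round 1 first-place votes: Red 9, Blue 17, Pink 24, Green 0, Purple 0. Pink and Blue advance.
Runoff: Pink is ranked above Blue on 24 ballots, Blue above Pink on 26.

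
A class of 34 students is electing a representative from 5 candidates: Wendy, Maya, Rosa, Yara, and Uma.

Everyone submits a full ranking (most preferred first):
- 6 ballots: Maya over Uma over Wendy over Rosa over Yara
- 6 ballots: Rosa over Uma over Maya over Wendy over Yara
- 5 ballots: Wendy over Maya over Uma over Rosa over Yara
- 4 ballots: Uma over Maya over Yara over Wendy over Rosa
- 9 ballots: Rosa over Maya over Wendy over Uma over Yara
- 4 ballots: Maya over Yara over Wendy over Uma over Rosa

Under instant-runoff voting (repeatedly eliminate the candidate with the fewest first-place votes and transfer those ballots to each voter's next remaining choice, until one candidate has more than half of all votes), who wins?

Maya

Round 1: Wendy 5, Maya 10, Rosa 15, Yara 0, Uma 4. Yara eliminated.
Round 2: Wendy 5, Maya 10, Rosa 15, Uma 4. Uma eliminated.
Round 3: Wendy 5, Maya 14, Rosa 15. Wendy eliminated.
Round 4: Maya 19, Rosa 15. Maya has a majority (≥18).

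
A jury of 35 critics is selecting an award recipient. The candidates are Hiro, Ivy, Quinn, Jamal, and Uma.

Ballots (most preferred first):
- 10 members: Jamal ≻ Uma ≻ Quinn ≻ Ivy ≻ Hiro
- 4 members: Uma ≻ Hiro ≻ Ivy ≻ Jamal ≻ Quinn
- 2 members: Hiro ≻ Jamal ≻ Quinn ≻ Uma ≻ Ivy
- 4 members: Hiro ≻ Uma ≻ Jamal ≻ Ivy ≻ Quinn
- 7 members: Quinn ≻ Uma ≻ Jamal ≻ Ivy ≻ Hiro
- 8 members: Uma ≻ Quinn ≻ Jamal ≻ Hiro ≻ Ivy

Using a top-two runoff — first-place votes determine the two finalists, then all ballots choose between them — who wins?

Round 1 first-place votes: Hiro 6, Ivy 0, Quinn 7, Jamal 10, Uma 12. Uma and Jamal advance.
Runoff: Uma is ranked above Jamal on 23 ballots, Jamal above Uma on 12.

Uma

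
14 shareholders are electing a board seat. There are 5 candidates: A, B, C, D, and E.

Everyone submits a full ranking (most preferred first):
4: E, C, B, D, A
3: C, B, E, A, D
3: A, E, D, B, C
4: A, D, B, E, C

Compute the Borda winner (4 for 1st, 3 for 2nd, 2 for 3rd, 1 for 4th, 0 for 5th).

A: 4×0 + 3×1 + 3×4 + 4×4 = 31
B: 4×2 + 3×3 + 3×1 + 4×2 = 28
C: 4×3 + 3×4 + 3×0 + 4×0 = 24
D: 4×1 + 3×0 + 3×2 + 4×3 = 22
E: 4×4 + 3×2 + 3×3 + 4×1 = 35

E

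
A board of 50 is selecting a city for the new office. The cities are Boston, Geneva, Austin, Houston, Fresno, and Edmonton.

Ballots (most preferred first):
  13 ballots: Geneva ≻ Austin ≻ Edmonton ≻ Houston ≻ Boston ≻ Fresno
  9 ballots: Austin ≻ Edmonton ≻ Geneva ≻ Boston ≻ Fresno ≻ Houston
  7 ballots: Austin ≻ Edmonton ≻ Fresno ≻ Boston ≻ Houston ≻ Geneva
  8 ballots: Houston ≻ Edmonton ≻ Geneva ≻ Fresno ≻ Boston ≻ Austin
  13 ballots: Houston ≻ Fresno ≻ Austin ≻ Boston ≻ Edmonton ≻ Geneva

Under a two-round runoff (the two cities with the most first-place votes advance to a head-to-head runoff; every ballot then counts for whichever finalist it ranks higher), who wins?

Austin

Round 1 first-place votes: Boston 0, Geneva 13, Austin 16, Houston 21, Fresno 0, Edmonton 0. Houston and Austin advance.
Runoff: Houston is ranked above Austin on 21 ballots, Austin above Houston on 29.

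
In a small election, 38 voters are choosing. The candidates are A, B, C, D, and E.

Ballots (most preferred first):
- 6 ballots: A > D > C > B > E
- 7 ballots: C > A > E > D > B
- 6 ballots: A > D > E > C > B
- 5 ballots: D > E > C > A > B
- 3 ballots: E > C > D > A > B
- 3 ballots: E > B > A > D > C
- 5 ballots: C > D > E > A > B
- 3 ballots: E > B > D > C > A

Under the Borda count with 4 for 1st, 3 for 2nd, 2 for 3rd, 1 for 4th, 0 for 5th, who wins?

D

A: 6×4 + 7×3 + 6×4 + 5×1 + 3×1 + 3×2 + 5×1 + 3×0 = 88
B: 6×1 + 7×0 + 6×0 + 5×0 + 3×0 + 3×3 + 5×0 + 3×3 = 24
C: 6×2 + 7×4 + 6×1 + 5×2 + 3×3 + 3×0 + 5×4 + 3×1 = 88
D: 6×3 + 7×1 + 6×3 + 5×4 + 3×2 + 3×1 + 5×3 + 3×2 = 93
E: 6×0 + 7×2 + 6×2 + 5×3 + 3×4 + 3×4 + 5×2 + 3×4 = 87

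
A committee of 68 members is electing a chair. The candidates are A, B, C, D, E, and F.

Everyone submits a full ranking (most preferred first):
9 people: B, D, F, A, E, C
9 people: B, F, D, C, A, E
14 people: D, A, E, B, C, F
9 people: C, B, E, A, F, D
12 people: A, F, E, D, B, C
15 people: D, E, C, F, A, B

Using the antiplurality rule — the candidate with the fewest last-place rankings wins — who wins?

A

Last-place votes: A 0, B 15, C 21, D 9, E 9, F 14.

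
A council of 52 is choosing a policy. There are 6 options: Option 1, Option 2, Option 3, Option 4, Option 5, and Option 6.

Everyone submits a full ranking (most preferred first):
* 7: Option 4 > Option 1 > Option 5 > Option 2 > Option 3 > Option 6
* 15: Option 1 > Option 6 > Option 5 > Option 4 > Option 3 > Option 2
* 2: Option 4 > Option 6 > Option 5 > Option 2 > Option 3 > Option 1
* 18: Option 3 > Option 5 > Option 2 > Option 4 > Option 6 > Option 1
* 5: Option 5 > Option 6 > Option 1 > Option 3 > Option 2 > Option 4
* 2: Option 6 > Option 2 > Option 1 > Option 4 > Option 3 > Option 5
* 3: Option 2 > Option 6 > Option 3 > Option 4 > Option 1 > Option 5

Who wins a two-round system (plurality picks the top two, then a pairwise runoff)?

Round 1 first-place votes: Option 1 15, Option 2 3, Option 3 18, Option 4 9, Option 5 5, Option 6 2. Option 3 and Option 1 advance.
Runoff: Option 3 is ranked above Option 1 on 23 ballots, Option 1 above Option 3 on 29.

Option 1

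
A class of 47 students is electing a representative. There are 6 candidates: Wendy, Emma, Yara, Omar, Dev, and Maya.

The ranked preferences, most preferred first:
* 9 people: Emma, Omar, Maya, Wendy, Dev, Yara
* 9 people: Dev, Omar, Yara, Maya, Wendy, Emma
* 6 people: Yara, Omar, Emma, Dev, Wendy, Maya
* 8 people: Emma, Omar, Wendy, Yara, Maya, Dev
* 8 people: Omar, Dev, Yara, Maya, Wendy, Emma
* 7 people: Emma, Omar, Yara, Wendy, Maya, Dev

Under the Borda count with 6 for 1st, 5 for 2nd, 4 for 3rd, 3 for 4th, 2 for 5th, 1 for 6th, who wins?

Omar

Wendy: 9×3 + 9×2 + 6×2 + 8×4 + 8×2 + 7×3 = 126
Emma: 9×6 + 9×1 + 6×4 + 8×6 + 8×1 + 7×6 = 185
Yara: 9×1 + 9×4 + 6×6 + 8×3 + 8×4 + 7×4 = 165
Omar: 9×5 + 9×5 + 6×5 + 8×5 + 8×6 + 7×5 = 243
Dev: 9×2 + 9×6 + 6×3 + 8×1 + 8×5 + 7×1 = 145
Maya: 9×4 + 9×3 + 6×1 + 8×2 + 8×3 + 7×2 = 123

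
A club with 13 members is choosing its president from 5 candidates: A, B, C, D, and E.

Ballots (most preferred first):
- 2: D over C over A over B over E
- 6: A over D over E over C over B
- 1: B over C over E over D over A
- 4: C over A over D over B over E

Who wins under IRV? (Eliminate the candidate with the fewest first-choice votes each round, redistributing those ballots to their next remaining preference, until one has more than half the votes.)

C

Round 1: A 6, B 1, C 4, D 2, E 0. E eliminated.
Round 2: A 6, B 1, C 4, D 2. B eliminated.
Round 3: A 6, C 5, D 2. D eliminated.
Round 4: A 6, C 7. C has a majority (≥7).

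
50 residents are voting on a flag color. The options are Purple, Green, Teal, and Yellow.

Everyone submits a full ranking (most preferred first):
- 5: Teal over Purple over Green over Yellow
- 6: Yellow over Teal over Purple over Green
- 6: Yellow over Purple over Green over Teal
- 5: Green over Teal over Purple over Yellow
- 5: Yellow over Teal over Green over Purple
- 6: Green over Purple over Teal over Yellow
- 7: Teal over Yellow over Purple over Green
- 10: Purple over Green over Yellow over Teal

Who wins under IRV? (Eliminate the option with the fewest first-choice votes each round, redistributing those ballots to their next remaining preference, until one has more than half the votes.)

Round 1: Purple 10, Green 11, Teal 12, Yellow 17. Purple eliminated.
Round 2: Green 21, Teal 12, Yellow 17. Teal eliminated.
Round 3: Green 26, Yellow 24. Green has a majority (≥26).

Green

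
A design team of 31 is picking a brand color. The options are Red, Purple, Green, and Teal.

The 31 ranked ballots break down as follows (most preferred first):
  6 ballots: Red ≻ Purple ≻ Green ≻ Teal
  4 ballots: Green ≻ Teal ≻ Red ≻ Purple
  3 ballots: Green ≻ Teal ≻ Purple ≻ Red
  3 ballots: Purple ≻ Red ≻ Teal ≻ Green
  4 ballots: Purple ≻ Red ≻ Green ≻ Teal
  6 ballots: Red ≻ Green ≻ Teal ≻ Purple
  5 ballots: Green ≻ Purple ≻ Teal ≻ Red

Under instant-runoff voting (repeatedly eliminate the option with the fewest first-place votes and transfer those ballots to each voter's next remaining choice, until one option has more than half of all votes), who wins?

Red

Round 1: Red 12, Purple 7, Green 12, Teal 0. Teal eliminated.
Round 2: Red 12, Purple 7, Green 12. Purple eliminated.
Round 3: Red 19, Green 12. Red has a majority (≥16).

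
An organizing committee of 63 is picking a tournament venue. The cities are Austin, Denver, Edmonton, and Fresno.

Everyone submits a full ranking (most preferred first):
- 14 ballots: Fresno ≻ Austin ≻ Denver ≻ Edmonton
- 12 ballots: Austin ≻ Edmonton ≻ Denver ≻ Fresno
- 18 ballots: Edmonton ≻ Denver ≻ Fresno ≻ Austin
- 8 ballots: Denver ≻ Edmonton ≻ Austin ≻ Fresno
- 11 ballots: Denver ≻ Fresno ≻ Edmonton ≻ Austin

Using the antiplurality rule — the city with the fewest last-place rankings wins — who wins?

Last-place votes: Austin 29, Denver 0, Edmonton 14, Fresno 20.

Denver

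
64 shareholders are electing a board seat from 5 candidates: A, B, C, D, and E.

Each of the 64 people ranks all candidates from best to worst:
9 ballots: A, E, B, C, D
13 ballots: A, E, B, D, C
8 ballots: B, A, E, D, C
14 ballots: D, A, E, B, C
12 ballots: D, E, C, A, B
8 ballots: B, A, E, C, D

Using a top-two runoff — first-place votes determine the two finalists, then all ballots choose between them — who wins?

Round 1 first-place votes: A 22, B 16, C 0, D 26, E 0. D and A advance.
Runoff: D is ranked above A on 26 ballots, A above D on 38.

A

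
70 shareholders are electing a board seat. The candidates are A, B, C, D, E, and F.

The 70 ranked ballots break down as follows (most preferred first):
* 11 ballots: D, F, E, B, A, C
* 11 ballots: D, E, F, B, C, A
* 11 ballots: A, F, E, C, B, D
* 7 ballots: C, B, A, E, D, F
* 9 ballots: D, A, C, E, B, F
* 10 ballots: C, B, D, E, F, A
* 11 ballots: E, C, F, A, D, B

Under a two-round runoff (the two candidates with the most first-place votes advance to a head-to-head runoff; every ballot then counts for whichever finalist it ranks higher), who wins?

Round 1 first-place votes: A 11, B 0, C 17, D 31, E 11, F 0. D and C advance.
Runoff: D is ranked above C on 31 ballots, C above D on 39.

C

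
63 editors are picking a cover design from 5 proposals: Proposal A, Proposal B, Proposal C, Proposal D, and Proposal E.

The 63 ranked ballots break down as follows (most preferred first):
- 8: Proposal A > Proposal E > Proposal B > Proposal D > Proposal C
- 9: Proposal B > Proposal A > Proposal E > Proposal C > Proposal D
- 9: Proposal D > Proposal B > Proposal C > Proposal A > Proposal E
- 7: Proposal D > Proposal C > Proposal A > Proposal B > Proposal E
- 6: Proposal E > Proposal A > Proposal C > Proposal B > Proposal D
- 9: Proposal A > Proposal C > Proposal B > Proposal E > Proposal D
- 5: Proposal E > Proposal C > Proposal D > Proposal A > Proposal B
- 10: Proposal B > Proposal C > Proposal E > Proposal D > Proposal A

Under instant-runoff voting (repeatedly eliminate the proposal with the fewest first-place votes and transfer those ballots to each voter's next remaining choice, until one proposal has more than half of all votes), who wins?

Round 1: Proposal A 17, Proposal B 19, Proposal C 0, Proposal D 16, Proposal E 11. Proposal C eliminated.
Round 2: Proposal A 17, Proposal B 19, Proposal D 16, Proposal E 11. Proposal E eliminated.
Round 3: Proposal A 23, Proposal B 19, Proposal D 21. Proposal B eliminated.
Round 4: Proposal A 32, Proposal D 31. Proposal A has a majority (≥32).

Proposal A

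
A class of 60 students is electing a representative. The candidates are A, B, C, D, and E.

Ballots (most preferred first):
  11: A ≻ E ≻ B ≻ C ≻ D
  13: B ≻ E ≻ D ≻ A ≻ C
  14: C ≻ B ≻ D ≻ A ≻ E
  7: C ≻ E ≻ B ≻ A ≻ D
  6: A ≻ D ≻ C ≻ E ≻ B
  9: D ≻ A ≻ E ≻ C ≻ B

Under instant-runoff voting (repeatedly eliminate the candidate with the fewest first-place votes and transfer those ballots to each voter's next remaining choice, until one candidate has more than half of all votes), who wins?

Round 1: A 17, B 13, C 21, D 9, E 0. E eliminated.
Round 2: A 17, B 13, C 21, D 9. D eliminated.
Round 3: A 26, B 13, C 21. B eliminated.
Round 4: A 39, C 21. A has a majority (≥31).

A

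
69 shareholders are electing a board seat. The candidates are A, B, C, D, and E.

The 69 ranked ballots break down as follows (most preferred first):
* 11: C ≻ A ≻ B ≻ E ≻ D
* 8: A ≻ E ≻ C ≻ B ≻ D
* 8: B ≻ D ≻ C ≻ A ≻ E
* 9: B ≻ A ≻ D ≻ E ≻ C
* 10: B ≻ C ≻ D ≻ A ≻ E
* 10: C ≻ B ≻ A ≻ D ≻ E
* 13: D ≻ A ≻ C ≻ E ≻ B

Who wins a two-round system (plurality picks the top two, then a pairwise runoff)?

Round 1 first-place votes: A 8, B 27, C 21, D 13, E 0. B and C advance.
Runoff: B is ranked above C on 27 ballots, C above B on 42.

C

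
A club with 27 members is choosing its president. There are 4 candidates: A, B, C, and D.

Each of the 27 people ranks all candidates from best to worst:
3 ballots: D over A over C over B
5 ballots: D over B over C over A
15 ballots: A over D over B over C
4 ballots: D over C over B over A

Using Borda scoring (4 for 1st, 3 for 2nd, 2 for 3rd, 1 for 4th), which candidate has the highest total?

D

A: 3×3 + 5×1 + 15×4 + 4×1 = 78
B: 3×1 + 5×3 + 15×2 + 4×2 = 56
C: 3×2 + 5×2 + 15×1 + 4×3 = 43
D: 3×4 + 5×4 + 15×3 + 4×4 = 93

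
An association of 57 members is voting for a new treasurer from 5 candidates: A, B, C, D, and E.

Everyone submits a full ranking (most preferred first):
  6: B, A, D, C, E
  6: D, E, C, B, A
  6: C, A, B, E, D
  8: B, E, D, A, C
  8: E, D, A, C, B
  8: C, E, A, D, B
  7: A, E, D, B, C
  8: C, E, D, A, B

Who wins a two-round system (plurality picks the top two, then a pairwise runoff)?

C

Round 1 first-place votes: A 7, B 14, C 22, D 6, E 8. C and B advance.
Runoff: C is ranked above B on 36 ballots, B above C on 21.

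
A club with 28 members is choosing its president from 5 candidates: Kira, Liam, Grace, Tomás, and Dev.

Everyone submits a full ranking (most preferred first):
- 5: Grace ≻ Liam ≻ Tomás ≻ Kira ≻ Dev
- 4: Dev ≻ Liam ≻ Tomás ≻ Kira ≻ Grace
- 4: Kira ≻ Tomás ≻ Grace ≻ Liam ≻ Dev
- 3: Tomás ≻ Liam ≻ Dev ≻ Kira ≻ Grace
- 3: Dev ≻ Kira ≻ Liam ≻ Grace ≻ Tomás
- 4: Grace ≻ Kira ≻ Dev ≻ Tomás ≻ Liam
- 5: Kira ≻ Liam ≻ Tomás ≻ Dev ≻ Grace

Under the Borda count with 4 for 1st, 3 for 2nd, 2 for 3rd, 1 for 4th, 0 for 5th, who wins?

Kira

Kira: 5×1 + 4×1 + 4×4 + 3×1 + 3×3 + 4×3 + 5×4 = 69
Liam: 5×3 + 4×3 + 4×1 + 3×3 + 3×2 + 4×0 + 5×3 = 61
Grace: 5×4 + 4×0 + 4×2 + 3×0 + 3×1 + 4×4 + 5×0 = 47
Tomás: 5×2 + 4×2 + 4×3 + 3×4 + 3×0 + 4×1 + 5×2 = 56
Dev: 5×0 + 4×4 + 4×0 + 3×2 + 3×4 + 4×2 + 5×1 = 47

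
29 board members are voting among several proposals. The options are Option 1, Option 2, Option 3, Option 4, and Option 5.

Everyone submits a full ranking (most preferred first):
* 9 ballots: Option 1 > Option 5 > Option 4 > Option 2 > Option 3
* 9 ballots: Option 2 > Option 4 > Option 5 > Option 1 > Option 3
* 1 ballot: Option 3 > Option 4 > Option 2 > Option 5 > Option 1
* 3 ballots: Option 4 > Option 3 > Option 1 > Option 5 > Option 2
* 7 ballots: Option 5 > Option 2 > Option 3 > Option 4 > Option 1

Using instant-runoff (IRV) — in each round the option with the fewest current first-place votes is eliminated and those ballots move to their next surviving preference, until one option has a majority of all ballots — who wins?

Option 2

Round 1: Option 1 9, Option 2 9, Option 3 1, Option 4 3, Option 5 7. Option 3 eliminated.
Round 2: Option 1 9, Option 2 9, Option 4 4, Option 5 7. Option 4 eliminated.
Round 3: Option 1 12, Option 2 10, Option 5 7. Option 5 eliminated.
Round 4: Option 1 12, Option 2 17. Option 2 has a majority (≥15).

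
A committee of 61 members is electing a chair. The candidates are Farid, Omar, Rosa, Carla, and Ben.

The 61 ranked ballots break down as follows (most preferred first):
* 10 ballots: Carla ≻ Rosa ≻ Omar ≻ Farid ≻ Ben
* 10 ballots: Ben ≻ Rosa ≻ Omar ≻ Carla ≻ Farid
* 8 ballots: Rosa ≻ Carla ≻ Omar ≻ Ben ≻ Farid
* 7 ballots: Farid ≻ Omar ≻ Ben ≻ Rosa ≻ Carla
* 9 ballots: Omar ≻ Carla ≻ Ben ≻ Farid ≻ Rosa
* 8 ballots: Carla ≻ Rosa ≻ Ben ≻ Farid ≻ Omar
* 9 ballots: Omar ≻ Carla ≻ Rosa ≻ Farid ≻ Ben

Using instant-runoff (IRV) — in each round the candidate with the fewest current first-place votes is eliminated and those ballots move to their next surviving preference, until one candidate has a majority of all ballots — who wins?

Omar

Round 1: Farid 7, Omar 18, Rosa 8, Carla 18, Ben 10. Farid eliminated.
Round 2: Omar 25, Rosa 8, Carla 18, Ben 10. Rosa eliminated.
Round 3: Omar 25, Carla 26, Ben 10. Ben eliminated.
Round 4: Omar 35, Carla 26. Omar has a majority (≥31).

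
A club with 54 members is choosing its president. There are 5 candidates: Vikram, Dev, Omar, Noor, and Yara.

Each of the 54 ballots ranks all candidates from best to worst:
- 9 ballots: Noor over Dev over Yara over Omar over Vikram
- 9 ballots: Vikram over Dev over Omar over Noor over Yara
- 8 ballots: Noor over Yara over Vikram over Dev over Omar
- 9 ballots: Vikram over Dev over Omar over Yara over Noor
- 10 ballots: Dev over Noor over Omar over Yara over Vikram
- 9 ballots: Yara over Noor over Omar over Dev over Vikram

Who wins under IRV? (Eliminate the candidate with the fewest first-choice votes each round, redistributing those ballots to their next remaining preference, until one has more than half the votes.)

Noor

Round 1: Vikram 18, Dev 10, Omar 0, Noor 17, Yara 9. Omar eliminated.
Round 2: Vikram 18, Dev 10, Noor 17, Yara 9. Yara eliminated.
Round 3: Vikram 18, Dev 10, Noor 26. Dev eliminated.
Round 4: Vikram 18, Noor 36. Noor has a majority (≥28).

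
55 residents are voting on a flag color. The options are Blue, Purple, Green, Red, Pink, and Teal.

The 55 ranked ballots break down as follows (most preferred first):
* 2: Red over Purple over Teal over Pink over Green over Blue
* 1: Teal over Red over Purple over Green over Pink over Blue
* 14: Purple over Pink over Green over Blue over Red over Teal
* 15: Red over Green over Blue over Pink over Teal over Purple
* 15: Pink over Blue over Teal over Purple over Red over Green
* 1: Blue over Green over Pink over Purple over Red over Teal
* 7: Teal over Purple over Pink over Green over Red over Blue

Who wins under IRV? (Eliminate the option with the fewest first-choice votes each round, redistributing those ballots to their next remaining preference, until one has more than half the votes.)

Round 1: Blue 1, Purple 14, Green 0, Red 17, Pink 15, Teal 8. Green eliminated.
Round 2: Blue 1, Purple 14, Red 17, Pink 15, Teal 8. Blue eliminated.
Round 3: Purple 14, Red 17, Pink 16, Teal 8. Teal eliminated.
Round 4: Purple 21, Red 18, Pink 16. Pink eliminated.
Round 5: Purple 37, Red 18. Purple has a majority (≥28).

Purple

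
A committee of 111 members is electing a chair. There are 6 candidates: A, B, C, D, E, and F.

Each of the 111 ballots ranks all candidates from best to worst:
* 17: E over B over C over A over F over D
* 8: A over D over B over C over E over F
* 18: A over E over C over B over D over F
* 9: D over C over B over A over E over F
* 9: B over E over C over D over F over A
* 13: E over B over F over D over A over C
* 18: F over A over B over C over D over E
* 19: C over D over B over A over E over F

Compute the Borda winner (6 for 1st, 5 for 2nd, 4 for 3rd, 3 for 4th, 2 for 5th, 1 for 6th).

A: 17×3 + 8×6 + 18×6 + 9×3 + 9×1 + 13×2 + 18×5 + 19×3 = 416
B: 17×5 + 8×4 + 18×3 + 9×4 + 9×6 + 13×5 + 18×4 + 19×4 = 474
C: 17×4 + 8×3 + 18×4 + 9×5 + 9×4 + 13×1 + 18×3 + 19×6 = 426
D: 17×1 + 8×5 + 18×2 + 9×6 + 9×3 + 13×3 + 18×2 + 19×5 = 344
E: 17×6 + 8×2 + 18×5 + 9×2 + 9×5 + 13×6 + 18×1 + 19×2 = 405
F: 17×2 + 8×1 + 18×1 + 9×1 + 9×2 + 13×4 + 18×6 + 19×1 = 266

B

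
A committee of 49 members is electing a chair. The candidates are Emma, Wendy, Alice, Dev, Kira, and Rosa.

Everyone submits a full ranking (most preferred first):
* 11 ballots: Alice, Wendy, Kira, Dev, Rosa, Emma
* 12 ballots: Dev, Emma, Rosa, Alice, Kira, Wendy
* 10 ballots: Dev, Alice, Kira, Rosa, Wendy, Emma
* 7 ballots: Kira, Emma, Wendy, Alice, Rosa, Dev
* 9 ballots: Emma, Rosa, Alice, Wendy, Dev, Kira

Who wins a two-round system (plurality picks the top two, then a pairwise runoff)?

Round 1 first-place votes: Emma 9, Wendy 0, Alice 11, Dev 22, Kira 7, Rosa 0. Dev and Alice advance.
Runoff: Dev is ranked above Alice on 22 ballots, Alice above Dev on 27.

Alice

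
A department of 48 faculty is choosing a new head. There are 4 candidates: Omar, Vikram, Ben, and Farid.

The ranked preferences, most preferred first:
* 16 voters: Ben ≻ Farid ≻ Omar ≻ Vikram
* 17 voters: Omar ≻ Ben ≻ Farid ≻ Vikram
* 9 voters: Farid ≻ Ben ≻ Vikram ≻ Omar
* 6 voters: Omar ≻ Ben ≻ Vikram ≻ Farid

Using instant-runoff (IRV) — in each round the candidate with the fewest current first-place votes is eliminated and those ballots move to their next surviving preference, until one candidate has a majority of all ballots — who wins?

Ben

Round 1: Omar 23, Vikram 0, Ben 16, Farid 9. Vikram eliminated.
Round 2: Omar 23, Ben 16, Farid 9. Farid eliminated.
Round 3: Omar 23, Ben 25. Ben has a majority (≥25).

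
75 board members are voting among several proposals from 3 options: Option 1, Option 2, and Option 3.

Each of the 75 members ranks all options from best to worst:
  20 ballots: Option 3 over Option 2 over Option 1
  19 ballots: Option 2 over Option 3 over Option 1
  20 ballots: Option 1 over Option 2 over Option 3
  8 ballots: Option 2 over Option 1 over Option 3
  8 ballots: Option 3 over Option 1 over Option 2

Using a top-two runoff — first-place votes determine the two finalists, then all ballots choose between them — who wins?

Option 2

Round 1 first-place votes: Option 1 20, Option 2 27, Option 3 28. Option 3 and Option 2 advance.
Runoff: Option 3 is ranked above Option 2 on 28 ballots, Option 2 above Option 3 on 47.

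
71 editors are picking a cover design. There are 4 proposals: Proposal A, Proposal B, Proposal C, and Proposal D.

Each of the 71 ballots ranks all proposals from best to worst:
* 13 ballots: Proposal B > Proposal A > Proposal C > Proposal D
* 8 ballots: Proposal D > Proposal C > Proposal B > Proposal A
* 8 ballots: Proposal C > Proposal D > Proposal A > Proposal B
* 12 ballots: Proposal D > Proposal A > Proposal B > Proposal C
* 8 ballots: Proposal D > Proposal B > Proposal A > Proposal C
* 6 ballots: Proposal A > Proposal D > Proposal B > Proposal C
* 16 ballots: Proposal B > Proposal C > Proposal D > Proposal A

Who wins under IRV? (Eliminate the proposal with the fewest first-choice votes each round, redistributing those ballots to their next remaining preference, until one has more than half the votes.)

Round 1: Proposal A 6, Proposal B 29, Proposal C 8, Proposal D 28. Proposal A eliminated.
Round 2: Proposal B 29, Proposal C 8, Proposal D 34. Proposal C eliminated.
Round 3: Proposal B 29, Proposal D 42. Proposal D has a majority (≥36).

Proposal D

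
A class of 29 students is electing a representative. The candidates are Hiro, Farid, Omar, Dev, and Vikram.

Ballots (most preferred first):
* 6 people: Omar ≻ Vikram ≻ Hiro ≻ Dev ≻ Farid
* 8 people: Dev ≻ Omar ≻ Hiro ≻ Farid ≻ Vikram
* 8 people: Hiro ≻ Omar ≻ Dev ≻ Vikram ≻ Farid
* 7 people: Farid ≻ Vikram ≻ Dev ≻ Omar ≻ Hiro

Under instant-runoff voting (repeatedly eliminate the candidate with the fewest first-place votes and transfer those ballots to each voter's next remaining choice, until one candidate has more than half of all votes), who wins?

Dev

Round 1: Hiro 8, Farid 7, Omar 6, Dev 8, Vikram 0. Vikram eliminated.
Round 2: Hiro 8, Farid 7, Omar 6, Dev 8. Omar eliminated.
Round 3: Hiro 14, Farid 7, Dev 8. Farid eliminated.
Round 4: Hiro 14, Dev 15. Dev has a majority (≥15).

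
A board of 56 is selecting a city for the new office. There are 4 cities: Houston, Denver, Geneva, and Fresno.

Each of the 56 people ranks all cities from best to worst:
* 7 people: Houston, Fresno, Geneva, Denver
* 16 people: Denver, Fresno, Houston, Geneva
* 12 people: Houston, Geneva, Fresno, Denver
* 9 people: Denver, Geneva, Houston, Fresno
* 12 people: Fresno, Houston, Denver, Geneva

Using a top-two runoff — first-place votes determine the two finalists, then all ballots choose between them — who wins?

Houston

Round 1 first-place votes: Houston 19, Denver 25, Geneva 0, Fresno 12. Denver and Houston advance.
Runoff: Denver is ranked above Houston on 25 ballots, Houston above Denver on 31.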